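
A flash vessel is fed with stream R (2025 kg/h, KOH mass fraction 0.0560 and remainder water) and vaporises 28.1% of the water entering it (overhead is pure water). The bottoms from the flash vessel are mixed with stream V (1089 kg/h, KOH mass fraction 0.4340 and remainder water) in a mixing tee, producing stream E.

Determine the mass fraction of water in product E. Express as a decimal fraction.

0.7726

Vapour removed = 0.281×0.944×2025 = 537.16 kg/h; concentrate = 1487.8 kg/h.
water reaching the mixer = 1374.4 (from concentrate) + 1089×0.566 = 1990.8 kg/h.
Product flow = 1487.8 + 1089 = 2576.8 kg/h; water fraction = 0.7726.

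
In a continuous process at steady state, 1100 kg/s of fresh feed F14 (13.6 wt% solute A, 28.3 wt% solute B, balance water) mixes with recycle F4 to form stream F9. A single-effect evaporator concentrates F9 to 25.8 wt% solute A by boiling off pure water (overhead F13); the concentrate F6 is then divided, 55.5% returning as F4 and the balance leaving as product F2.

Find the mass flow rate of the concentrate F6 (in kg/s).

1303 kg/s

Overall solute A balance (none leaves overhead): solute A in fresh feed = solute A in product, i.e. 1100×0.136 = (1−0.555)·F6·0.258.
F6 = 149.6/(0.258×0.445) = 1303 kg/s.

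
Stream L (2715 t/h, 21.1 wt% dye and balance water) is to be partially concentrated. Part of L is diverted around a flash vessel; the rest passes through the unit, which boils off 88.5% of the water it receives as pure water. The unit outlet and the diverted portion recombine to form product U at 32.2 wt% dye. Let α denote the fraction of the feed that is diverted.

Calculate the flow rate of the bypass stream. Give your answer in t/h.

All 2715×0.211 = 572.87 t/h of dye reaches U, so U = 572.87/0.322 = 1779.1 t/h and vapour = 935.92 t/h.
The evaporator receives (1−α)·2715 of feed at 0.789 water and removes 0.885 of that water:
0.885×0.789×(1−α)×2715 = 935.92
(1−α) = 935.92/1895.8 = 0.4937;  α = 0.5063.
Bypass flow = 0.5063×2715 = 1374.7 t/h.

1375 t/h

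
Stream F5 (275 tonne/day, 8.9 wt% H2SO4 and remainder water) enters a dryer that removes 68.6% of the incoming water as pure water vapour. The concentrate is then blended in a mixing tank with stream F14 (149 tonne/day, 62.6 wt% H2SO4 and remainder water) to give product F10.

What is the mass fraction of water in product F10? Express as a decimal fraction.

Vapour removed = 0.686×0.911×275 = 171.86 tonne/day; concentrate = 103.14 tonne/day.
water reaching the mixer = 78.665 (from concentrate) + 149×0.374 = 134.39 tonne/day.
Product flow = 103.14 + 149 = 252.14 tonne/day; water fraction = 0.533.

0.533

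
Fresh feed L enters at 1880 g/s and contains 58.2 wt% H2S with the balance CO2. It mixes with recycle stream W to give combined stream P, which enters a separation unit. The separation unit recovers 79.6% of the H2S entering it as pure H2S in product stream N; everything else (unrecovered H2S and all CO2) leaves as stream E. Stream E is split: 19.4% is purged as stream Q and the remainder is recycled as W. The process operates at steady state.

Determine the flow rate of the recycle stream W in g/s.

3480 g/s

CO2 enters only via L and leaves only via the purge: 1880×0.418 = 0.194×(CO2 in E), and the separation unit passes all CO2, so CO2 in P = CO2 in E = 4050.7 g/s.
H2S in P: m_A = 1880×0.582 + (1−0.194)·(1−0.796)·m_A, so m_A = 1094.2/0.8356 = 1309.5 g/s.
E = (1−0.796)×1309.5 + 4050.7 = 4317.9 g/s.
Recycle W = (1−0.194)×4317.9 = 3480.2 g/s.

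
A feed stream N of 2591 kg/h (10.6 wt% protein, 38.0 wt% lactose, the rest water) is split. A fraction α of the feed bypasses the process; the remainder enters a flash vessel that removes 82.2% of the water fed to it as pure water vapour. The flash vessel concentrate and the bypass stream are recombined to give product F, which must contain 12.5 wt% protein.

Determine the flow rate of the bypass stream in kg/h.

All 2591×0.106 = 274.65 kg/h of protein reaches F, so F = 274.65/0.125 = 2197.2 kg/h and vapour = 393.83 kg/h.
The evaporator receives (1−α)·2591 of feed at 0.514 water and removes 0.822 of that water:
0.822×0.514×(1−α)×2591 = 393.83
(1−α) = 393.83/1094.7 = 0.3598;  α = 0.6402.
Bypass flow = 0.6402×2591 = 1658.9 kg/h.

1659 kg/h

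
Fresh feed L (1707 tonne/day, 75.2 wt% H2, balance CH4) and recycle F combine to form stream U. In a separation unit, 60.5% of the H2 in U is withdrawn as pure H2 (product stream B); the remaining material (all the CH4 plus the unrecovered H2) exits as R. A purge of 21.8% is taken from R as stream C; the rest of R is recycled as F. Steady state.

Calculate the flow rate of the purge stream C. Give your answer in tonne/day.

583.3 tonne/day

CH4 enters only via L and leaves only via the purge: 1707×0.248 = 0.218×(CH4 in R), and the separation unit passes all CH4, so CH4 in U = CH4 in R = 1941.9 tonne/day.
H2 in U: m_A = 1707×0.752 + (1−0.218)·(1−0.605)·m_A, so m_A = 1283.7/0.6911 = 1857.4 tonne/day.
R = (1−0.605)×1857.4 + 1941.9 = 2675.6 tonne/day.
Purge C = 0.218×2675.6 = 583.28 tonne/day.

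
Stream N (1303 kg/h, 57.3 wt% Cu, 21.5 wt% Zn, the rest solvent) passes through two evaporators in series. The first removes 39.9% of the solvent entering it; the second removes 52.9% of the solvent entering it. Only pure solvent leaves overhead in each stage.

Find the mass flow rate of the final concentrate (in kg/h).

1105 kg/h

solvent in feed = 1303×0.212 = 276.24 kg/h.
After stage 1: solvent left = (1−0.399)×276.24 = 166.02; stream total = 1192.8 kg/h.
After stage 2: solvent left = (1−0.529)×166.02 = 78.194; final concentrate = 1105 kg/h.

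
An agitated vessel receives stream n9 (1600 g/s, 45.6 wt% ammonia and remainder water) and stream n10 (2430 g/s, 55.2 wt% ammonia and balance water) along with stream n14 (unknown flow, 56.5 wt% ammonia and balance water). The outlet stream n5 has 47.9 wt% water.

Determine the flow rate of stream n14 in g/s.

Let n14 be the unknown flow. Total out = 4030 + n14.
water balance: 1959 + 0.435·n14 = 0.479·(4030 + n14)
(0.435 − 0.479)·n14 = 0.479×4030 − 1959 = -28.67
n14 = -28.67 / -0.044 = 651.59 g/s

651.6 g/s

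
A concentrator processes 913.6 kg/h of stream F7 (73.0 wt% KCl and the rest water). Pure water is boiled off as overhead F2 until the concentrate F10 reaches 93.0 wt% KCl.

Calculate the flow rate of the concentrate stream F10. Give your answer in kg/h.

717.1 kg/h

KCl is conserved: 913.6×0.730 = 666.93 kg/h all reports to the concentrate.
Concentrate = 666.93/(target fraction) = 717.13 kg/h.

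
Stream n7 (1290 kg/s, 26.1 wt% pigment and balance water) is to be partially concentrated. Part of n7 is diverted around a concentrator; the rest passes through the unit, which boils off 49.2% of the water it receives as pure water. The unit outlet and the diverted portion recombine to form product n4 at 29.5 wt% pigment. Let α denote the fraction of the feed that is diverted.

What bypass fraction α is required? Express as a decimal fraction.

0.683

All 1290×0.261 = 336.69 kg/s of pigment reaches n4, so n4 = 336.69/0.295 = 1141.3 kg/s and vapour = 148.68 kg/s.
The evaporator receives (1−α)·1290 of feed at 0.739 water and removes 0.492 of that water:
0.492×0.739×(1−α)×1290 = 148.68
(1−α) = 148.68/469.03 = 0.3170;  α = 0.6830.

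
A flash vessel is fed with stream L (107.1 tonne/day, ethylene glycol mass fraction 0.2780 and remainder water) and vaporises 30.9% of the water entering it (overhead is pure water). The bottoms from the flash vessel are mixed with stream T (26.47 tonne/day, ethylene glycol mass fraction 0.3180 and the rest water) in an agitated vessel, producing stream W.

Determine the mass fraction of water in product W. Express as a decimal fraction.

0.6518

Vapour removed = 0.309×0.722×107.1 = 23.894 tonne/day; concentrate = 83.206 tonne/day.
water reaching the mixer = 53.432 (from concentrate) + 26.47×0.682 = 71.485 tonne/day.
Product flow = 83.206 + 26.47 = 109.68 tonne/day; water fraction = 0.6518.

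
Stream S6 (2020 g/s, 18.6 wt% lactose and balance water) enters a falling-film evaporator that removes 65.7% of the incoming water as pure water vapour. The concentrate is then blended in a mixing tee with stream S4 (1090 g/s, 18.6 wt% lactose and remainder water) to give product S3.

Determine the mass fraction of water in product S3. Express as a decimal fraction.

0.715

Vapour removed = 0.657×0.814×2020 = 1080.3 g/s; concentrate = 939.71 g/s.
water reaching the mixer = 563.99 (from concentrate) + 1090×0.814 = 1451.2 g/s.
Product flow = 939.71 + 1090 = 2029.7 g/s; water fraction = 0.715.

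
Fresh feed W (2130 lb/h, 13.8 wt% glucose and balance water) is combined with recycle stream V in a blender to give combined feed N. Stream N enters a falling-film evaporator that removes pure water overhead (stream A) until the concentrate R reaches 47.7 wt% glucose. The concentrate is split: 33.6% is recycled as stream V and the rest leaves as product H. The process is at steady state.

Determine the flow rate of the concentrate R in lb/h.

Overall glucose balance (none leaves overhead): glucose in fresh feed = glucose in product, i.e. 2130×0.138 = (1−0.336)·R·0.477.
R = 293.94/(0.477×0.664) = 928.05 lb/h.

928.1 lb/h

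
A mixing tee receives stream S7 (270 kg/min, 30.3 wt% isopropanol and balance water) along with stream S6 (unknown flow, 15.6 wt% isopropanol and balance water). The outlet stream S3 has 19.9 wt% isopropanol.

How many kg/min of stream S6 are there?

653 kg/min

Let S6 be the unknown flow. Total out = 270 + S6.
isopropanol balance: 81.81 + 0.156·S6 = 0.199·(270 + S6)
(0.156 − 0.199)·S6 = 0.199×270 − 81.81 = -28.08
S6 = -28.08 / -0.043 = 653.02 kg/min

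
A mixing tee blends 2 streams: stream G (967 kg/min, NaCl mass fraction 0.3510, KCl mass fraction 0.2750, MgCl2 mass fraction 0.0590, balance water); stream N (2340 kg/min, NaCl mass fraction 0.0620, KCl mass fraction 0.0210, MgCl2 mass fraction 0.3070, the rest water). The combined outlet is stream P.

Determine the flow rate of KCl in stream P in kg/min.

KCl out = KCl in = 967×0.275 + 2340×0.021 = 315.06 kg/min.

315.1 kg/min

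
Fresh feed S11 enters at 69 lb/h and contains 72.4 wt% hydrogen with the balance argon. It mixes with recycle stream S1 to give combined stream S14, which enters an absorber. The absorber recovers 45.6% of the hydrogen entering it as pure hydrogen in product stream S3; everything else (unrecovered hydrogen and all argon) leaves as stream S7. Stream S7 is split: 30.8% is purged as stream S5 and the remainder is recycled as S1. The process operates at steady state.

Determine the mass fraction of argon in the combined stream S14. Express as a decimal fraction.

0.436

argon enters only via S11 and leaves only via the purge: 69×0.276 = 0.308×(argon in S7), and the absorber passes all argon, so argon in S14 = argon in S7 = 61.831 lb/h.
hydrogen in S14: m_A = 69×0.724 + (1−0.308)·(1−0.456)·m_A, so m_A = 49.956/0.6236 = 80.115 lb/h.
S14 = 80.115 + 61.831 = 141.95 lb/h.
argon fraction in S14 = 61.831/141.95 = 0.436.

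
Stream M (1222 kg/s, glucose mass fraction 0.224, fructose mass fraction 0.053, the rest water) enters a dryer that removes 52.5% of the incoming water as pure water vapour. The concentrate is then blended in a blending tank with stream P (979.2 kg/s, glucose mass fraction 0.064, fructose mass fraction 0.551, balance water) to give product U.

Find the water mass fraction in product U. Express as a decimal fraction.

0.459

Vapour removed = 0.525×0.723×1222 = 463.84 kg/s; concentrate = 758.16 kg/s.
water reaching the mixer = 419.67 (from concentrate) + 979.2×0.385 = 796.66 kg/s.
Product flow = 758.16 + 979.2 = 1737.4 kg/s; water fraction = 0.459.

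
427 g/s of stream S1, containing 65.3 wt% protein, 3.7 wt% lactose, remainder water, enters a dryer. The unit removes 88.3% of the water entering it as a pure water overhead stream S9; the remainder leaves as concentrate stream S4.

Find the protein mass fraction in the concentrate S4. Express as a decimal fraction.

protein is not removed: 427×0.653 = 278.83 g/s of protein enters S4.
water entering = 427×0.310 = 132.37 g/s; overhead removed = 0.883×132.37 = 116.88 g/s.
Concentrate = 427 − 116.88 = 310.12 g/s.
Mass fraction = 278.83/310.12 = 0.8991.

0.8991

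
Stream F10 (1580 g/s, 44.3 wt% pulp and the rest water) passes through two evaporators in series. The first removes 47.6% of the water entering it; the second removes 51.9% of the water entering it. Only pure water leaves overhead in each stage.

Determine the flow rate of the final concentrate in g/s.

water in feed = 1580×0.557 = 880.06 g/s.
After stage 1: water left = (1−0.476)×880.06 = 461.15; stream total = 1161.1 g/s.
After stage 2: water left = (1−0.519)×461.15 = 221.81; final concentrate = 921.75 g/s.

921.8 g/s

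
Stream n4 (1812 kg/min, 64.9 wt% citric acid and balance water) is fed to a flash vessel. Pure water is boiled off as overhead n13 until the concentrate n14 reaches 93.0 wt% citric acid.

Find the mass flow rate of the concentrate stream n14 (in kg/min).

citric acid is conserved: 1812×0.649 = 1176 kg/min all reports to the concentrate.
Concentrate = 1176/(target fraction) = 1264.5 kg/min.

1265 kg/min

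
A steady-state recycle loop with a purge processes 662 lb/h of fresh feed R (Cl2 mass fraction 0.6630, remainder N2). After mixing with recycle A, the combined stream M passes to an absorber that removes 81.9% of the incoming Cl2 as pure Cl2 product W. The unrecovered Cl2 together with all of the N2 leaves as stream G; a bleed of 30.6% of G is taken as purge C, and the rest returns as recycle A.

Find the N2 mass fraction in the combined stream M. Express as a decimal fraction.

N2 enters only via R and leaves only via the purge: 662×0.337 = 0.306×(N2 in G), and the absorber passes all N2, so N2 in M = N2 in G = 729.07 lb/h.
Cl2 in M: m_A = 662×0.663 + (1−0.306)·(1−0.819)·m_A, so m_A = 438.91/0.8744 = 501.96 lb/h.
M = 501.96 + 729.07 = 1231 lb/h.
N2 fraction in M = 729.07/1231 = 0.5922.

0.5922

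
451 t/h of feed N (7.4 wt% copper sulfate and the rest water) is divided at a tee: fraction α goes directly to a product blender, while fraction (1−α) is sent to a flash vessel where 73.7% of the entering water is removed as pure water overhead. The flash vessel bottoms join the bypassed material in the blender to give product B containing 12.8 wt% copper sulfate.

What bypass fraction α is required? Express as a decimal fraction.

0.382

All 451×0.074 = 33.374 t/h of copper sulfate reaches B, so B = 33.374/0.128 = 260.73 t/h and vapour = 190.27 t/h.
The evaporator receives (1−α)·451 of feed at 0.926 water and removes 0.737 of that water:
0.737×0.926×(1−α)×451 = 190.27
(1−α) = 190.27/307.79 = 0.6182;  α = 0.3818.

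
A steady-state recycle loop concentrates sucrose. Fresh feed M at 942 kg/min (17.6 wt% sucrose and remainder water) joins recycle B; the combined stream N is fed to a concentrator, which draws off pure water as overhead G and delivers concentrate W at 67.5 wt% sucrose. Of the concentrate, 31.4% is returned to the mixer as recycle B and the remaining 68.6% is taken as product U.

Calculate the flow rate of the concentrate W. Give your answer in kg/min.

Overall sucrose balance (none leaves overhead): sucrose in fresh feed = sucrose in product, i.e. 942×0.176 = (1−0.314)·W·0.675.
W = 165.79/(0.675×0.686) = 358.04 kg/min.

358 kg/min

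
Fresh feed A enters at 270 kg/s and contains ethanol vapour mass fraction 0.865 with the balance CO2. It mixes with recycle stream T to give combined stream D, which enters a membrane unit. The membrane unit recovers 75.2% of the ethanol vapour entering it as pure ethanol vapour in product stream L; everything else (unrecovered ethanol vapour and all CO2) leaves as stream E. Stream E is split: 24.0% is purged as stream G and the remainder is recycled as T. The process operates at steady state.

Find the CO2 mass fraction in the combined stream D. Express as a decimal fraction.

0.345

CO2 enters only via A and leaves only via the purge: 270×0.135 = 0.240×(CO2 in E), and the membrane unit passes all CO2, so CO2 in D = CO2 in E = 151.88 kg/s.
ethanol vapour in D: m_A = 270×0.865 + (1−0.240)·(1−0.752)·m_A, so m_A = 233.55/0.8115 = 287.79 kg/s.
D = 287.79 + 151.88 = 439.67 kg/s.
CO2 fraction in D = 151.88/439.67 = 0.345.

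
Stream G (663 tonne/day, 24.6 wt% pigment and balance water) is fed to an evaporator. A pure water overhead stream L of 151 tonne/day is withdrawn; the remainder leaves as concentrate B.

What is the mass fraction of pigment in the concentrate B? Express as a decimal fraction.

pigment is not removed: 663×0.246 = 163.1 tonne/day of pigment enters B.
Concentrate = 663 − 151 = 512 tonne/day.
Mass fraction = 163.1/512 = 0.3186.

0.3186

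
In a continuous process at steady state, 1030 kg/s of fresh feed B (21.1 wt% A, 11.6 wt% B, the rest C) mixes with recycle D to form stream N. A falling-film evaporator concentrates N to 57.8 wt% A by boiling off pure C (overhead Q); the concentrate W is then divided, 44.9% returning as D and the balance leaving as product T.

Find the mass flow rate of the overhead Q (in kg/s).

Overall A balance (none leaves overhead): A in fresh feed = A in product, i.e. 1030×0.211 = (1−0.449)·W·0.578.
W = 217.33/(0.578×0.551) = 682.4 kg/s.
Recycle D = 0.449×682.4 = 306.4 kg/s.
Combined feed N = 1030 + 306.4 = 1336.4 kg/s.
Overhead Q = N − W = 1336.4 − 682.4 = 654 kg/s.

654 kg/s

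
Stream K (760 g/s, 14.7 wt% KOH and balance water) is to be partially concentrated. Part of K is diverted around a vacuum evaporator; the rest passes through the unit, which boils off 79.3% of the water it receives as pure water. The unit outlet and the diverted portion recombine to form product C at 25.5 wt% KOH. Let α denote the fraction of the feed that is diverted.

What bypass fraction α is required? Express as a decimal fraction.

All 760×0.147 = 111.72 g/s of KOH reaches C, so C = 111.72/0.255 = 438.12 g/s and vapour = 321.88 g/s.
The evaporator receives (1−α)·760 of feed at 0.853 water and removes 0.793 of that water:
0.793×0.853×(1−α)×760 = 321.88
(1−α) = 321.88/514.09 = 0.6261;  α = 0.3739.

0.374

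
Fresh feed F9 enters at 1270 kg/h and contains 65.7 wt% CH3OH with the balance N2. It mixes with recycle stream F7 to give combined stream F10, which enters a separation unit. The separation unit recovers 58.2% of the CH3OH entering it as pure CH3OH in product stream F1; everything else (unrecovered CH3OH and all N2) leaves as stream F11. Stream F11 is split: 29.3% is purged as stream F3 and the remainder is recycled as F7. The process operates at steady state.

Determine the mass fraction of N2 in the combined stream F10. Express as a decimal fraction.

N2 enters only via F9 and leaves only via the purge: 1270×0.343 = 0.293×(N2 in F11), and the separation unit passes all N2, so N2 in F10 = N2 in F11 = 1486.7 kg/h.
CH3OH in F10: m_A = 1270×0.657 + (1−0.293)·(1−0.582)·m_A, so m_A = 834.39/0.7045 = 1184.4 kg/h.
F10 = 1184.4 + 1486.7 = 2671.1 kg/h.
N2 fraction in F10 = 1486.7/2671.1 = 0.557.

0.557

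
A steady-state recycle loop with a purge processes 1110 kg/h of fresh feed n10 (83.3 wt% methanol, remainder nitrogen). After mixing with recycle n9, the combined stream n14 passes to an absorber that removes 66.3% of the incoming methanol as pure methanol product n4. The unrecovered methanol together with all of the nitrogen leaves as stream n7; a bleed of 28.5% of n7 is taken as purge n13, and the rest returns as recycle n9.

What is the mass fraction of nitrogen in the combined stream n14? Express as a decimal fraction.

nitrogen enters only via n10 and leaves only via the purge: 1110×0.167 = 0.285×(nitrogen in n7), and the absorber passes all nitrogen, so nitrogen in n14 = nitrogen in n7 = 650.42 kg/h.
methanol in n14: m_A = 1110×0.833 + (1−0.285)·(1−0.663)·m_A, so m_A = 924.63/0.7590 = 1218.1 kg/h.
n14 = 1218.1 + 650.42 = 1868.6 kg/h.
nitrogen fraction in n14 = 650.42/1868.6 = 0.3481.

0.3481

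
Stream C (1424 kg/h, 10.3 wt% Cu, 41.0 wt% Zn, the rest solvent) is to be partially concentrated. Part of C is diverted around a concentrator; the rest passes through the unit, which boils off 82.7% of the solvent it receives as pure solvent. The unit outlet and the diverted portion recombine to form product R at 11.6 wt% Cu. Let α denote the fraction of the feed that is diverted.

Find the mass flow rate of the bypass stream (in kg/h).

1028 kg/h

All 1424×0.103 = 146.67 kg/h of Cu reaches R, so R = 146.67/0.116 = 1264.4 kg/h and vapour = 159.59 kg/h.
The evaporator receives (1−α)·1424 of feed at 0.487 solvent and removes 0.827 of that solvent:
0.827×0.487×(1−α)×1424 = 159.59
(1−α) = 159.59/573.51 = 0.2783;  α = 0.7217.
Bypass flow = 0.7217×1424 = 1027.8 kg/h.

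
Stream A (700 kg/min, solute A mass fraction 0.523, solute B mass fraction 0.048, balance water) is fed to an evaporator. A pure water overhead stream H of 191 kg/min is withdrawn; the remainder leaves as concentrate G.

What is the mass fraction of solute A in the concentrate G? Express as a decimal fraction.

0.719

solute A is not removed: 700×0.523 = 366.1 kg/min of solute A enters G.
Concentrate = 700 − 191 = 509 kg/min.
Mass fraction = 366.1/509 = 0.719.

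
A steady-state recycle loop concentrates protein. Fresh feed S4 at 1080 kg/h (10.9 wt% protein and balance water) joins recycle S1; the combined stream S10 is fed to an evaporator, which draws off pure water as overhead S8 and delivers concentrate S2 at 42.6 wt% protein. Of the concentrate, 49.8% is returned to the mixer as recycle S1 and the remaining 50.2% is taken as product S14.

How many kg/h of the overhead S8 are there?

Overall protein balance (none leaves overhead): protein in fresh feed = protein in product, i.e. 1080×0.109 = (1−0.498)·S2·0.426.
S2 = 117.72/(0.426×0.502) = 550.47 kg/h.
Recycle S1 = 0.498×550.47 = 274.14 kg/h.
Combined feed S10 = 1080 + 274.14 = 1354.1 kg/h.
Overhead S8 = S10 − S2 = 1354.1 − 550.47 = 803.66 kg/h.

803.7 kg/h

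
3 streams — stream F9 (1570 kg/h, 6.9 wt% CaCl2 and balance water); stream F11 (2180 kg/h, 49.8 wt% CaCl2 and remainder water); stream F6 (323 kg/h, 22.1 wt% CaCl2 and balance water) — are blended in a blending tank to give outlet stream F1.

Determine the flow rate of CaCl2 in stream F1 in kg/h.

CaCl2 out = CaCl2 in = 1570×0.069 + 2180×0.498 + 323×0.221 = 1265.4 kg/h.

1265 kg/h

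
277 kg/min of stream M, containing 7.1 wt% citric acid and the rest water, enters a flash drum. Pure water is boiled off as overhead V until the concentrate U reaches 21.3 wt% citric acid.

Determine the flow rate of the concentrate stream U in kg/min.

citric acid is conserved: 277×0.071 = 19.667 kg/min all reports to the concentrate.
Concentrate = 19.667/(target fraction) = 92.333 kg/min.

92.33 kg/min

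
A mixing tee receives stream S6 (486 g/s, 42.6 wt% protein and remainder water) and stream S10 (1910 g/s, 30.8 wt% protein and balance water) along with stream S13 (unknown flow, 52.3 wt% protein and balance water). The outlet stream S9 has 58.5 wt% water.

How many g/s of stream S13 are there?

Let S13 be the unknown flow. Total out = 2396 + S13.
water balance: 1600.7 + 0.477·S13 = 0.585·(2396 + S13)
(0.477 − 0.585)·S13 = 0.585×2396 − 1600.7 = -199.02
S13 = -199.02 / -0.108 = 1842.8 g/s

1843 g/s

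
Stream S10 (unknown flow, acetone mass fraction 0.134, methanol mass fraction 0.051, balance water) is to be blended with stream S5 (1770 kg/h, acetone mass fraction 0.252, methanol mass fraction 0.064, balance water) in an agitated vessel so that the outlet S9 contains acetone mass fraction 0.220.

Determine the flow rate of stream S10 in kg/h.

Let S10 be the unknown flow. Total out = 1770 + S10.
acetone balance: 446.04 + 0.134·S10 = 0.220·(1770 + S10)
(0.134 − 0.220)·S10 = 0.220×1770 − 446.04 = -56.64
S10 = -56.64 / -0.086 = 658.6 kg/h

658.6 kg/h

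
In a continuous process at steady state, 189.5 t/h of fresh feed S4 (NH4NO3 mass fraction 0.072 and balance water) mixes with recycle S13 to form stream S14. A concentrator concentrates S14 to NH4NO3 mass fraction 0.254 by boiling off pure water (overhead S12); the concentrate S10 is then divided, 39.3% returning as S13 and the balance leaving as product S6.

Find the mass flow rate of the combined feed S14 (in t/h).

Overall NH4NO3 balance (none leaves overhead): NH4NO3 in fresh feed = NH4NO3 in product, i.e. 189.5×0.072 = (1−0.393)·S10·0.254.
S10 = 13.644/(0.254×0.607) = 88.495 t/h.
Recycle S13 = 0.393×88.495 = 34.779 t/h.
Combined feed S14 = 189.5 + 34.779 = 224.28 t/h.

224.3 t/h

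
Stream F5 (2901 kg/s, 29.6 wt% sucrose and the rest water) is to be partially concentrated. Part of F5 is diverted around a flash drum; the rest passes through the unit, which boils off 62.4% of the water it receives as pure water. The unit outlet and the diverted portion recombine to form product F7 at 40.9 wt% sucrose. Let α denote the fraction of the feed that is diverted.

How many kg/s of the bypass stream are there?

1076 kg/s

All 2901×0.296 = 858.7 kg/s of sucrose reaches F7, so F7 = 858.7/0.409 = 2099.5 kg/s and vapour = 801.5 kg/s.
The evaporator receives (1−α)·2901 of feed at 0.704 water and removes 0.624 of that water:
0.624×0.704×(1−α)×2901 = 801.5
(1−α) = 801.5/1274.4 = 0.6289;  α = 0.3711.
Bypass flow = 0.3711×2901 = 1076.5 kg/s.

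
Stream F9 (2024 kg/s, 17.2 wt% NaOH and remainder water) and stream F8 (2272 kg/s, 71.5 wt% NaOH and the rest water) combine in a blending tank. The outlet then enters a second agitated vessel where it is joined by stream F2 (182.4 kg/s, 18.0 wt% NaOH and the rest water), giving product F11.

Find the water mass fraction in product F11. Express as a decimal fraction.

0.552

Overall, product flow = 4478.4 kg/s.
water in = 2024×0.828 + 2272×0.285 + 182.4×0.820 = 2473 kg/s.
water fraction in F11 = 0.552.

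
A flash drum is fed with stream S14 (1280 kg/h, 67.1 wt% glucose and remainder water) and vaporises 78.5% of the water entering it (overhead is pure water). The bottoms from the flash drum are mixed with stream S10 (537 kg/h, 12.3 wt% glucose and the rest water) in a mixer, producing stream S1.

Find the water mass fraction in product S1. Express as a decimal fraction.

Vapour removed = 0.785×0.329×1280 = 330.58 kg/h; concentrate = 949.42 kg/h.
water reaching the mixer = 90.541 (from concentrate) + 537×0.877 = 561.49 kg/h.
Product flow = 949.42 + 537 = 1486.4 kg/h; water fraction = 0.3777.

0.3777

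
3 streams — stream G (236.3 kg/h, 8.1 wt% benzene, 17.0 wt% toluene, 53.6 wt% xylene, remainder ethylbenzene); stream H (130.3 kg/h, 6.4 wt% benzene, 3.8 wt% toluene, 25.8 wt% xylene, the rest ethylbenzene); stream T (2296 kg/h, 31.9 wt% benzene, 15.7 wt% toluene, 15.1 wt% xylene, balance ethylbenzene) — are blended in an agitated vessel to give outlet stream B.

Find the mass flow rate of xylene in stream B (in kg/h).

507 kg/h

xylene out = xylene in = 236.3×0.536 + 130.3×0.258 + 2296×0.151 = 506.97 kg/h.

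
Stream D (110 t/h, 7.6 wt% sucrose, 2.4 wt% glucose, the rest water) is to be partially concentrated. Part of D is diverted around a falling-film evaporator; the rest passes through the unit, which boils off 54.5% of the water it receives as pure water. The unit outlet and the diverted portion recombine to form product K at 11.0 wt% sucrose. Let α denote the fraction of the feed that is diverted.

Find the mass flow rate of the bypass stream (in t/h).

All 110×0.076 = 8.36 t/h of sucrose reaches K, so K = 8.36/0.110 = 76 t/h and vapour = 34 t/h.
The evaporator receives (1−α)·110 of feed at 0.900 water and removes 0.545 of that water:
0.545×0.900×(1−α)×110 = 34
(1−α) = 34/53.955 = 0.6302;  α = 0.3698.
Bypass flow = 0.3698×110 = 40.683 t/h.

40.68 t/h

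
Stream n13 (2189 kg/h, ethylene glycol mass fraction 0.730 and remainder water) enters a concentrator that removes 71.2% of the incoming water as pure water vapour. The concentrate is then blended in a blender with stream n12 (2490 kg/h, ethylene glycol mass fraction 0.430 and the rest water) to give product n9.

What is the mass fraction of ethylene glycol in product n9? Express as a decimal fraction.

Vapour removed = 0.712×0.270×2189 = 420.81 kg/h; concentrate = 1768.2 kg/h.
ethylene glycol reaching the mixer = 1598 (from concentrate) + 2490×0.430 = 2668.7 kg/h.
Product flow = 1768.2 + 2490 = 4258.2 kg/h; ethylene glycol fraction = 0.627.

0.627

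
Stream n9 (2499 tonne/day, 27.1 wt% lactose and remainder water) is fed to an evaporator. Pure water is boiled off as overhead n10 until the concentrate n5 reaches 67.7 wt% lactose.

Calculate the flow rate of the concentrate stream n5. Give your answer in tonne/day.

lactose is conserved: 2499×0.271 = 677.23 tonne/day all reports to the concentrate.
Concentrate = 677.23/(target fraction) = 1000.3 tonne/day.

1000 tonne/day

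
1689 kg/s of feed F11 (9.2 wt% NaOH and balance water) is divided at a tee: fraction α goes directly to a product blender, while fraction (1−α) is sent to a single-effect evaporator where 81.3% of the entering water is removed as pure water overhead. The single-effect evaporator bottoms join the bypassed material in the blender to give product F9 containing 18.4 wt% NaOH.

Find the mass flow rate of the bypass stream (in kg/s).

All 1689×0.092 = 155.39 kg/s of NaOH reaches F9, so F9 = 155.39/0.184 = 844.5 kg/s and vapour = 844.5 kg/s.
The evaporator receives (1−α)·1689 of feed at 0.908 water and removes 0.813 of that water:
0.813×0.908×(1−α)×1689 = 844.5
(1−α) = 844.5/1246.8 = 0.6773;  α = 0.3227.
Bypass flow = 0.3227×1689 = 545.01 kg/s.

545 kg/s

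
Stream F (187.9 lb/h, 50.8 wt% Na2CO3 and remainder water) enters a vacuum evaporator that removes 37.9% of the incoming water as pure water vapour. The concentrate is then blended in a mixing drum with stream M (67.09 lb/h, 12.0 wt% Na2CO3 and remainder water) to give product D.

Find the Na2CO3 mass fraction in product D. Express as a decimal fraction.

Vapour removed = 0.379×0.492×187.9 = 35.037 lb/h; concentrate = 152.86 lb/h.
Na2CO3 reaching the mixer = 95.453 (from concentrate) + 67.09×0.120 = 103.5 lb/h.
Product flow = 152.86 + 67.09 = 219.95 lb/h; Na2CO3 fraction = 0.4706.

0.4706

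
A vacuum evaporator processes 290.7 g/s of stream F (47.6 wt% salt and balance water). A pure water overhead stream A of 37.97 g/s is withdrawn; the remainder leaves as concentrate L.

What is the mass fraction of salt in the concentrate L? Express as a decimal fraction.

salt is not removed: 290.7×0.476 = 138.37 g/s of salt enters L.
Concentrate = 290.7 − 37.97 = 252.73 g/s.
Mass fraction = 138.37/252.73 = 0.5475.

0.5475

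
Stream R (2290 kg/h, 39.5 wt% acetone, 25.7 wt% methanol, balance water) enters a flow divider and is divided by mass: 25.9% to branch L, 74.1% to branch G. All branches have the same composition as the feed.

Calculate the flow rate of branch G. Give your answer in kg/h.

1697 kg/h

Branch G flow = 0.741×2290 = 1696.9 kg/h.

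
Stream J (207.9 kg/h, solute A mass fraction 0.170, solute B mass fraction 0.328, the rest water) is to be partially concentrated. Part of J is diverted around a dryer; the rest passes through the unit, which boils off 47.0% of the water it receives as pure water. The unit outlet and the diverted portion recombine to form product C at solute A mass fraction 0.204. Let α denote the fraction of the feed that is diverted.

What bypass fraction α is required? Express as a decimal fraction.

0.294

All 207.9×0.170 = 35.343 kg/h of solute A reaches C, so C = 35.343/0.204 = 173.25 kg/h and vapour = 34.65 kg/h.
The evaporator receives (1−α)·207.9 of feed at 0.502 water and removes 0.470 of that water:
0.470×0.502×(1−α)×207.9 = 34.65
(1−α) = 34.65/49.052 = 0.7064;  α = 0.2936.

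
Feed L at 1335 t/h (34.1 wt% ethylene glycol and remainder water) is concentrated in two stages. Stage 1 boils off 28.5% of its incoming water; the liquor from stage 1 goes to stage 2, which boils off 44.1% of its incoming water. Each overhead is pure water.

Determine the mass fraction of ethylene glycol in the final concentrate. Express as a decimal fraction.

0.5642

water in feed = 1335×0.659 = 879.76 t/h.
After stage 1: water left = (1−0.285)×879.76 = 629.03; stream total = 1084.3 t/h.
After stage 2: water left = (1−0.441)×629.03 = 351.63; final concentrate = 806.86 t/h.
ethylene glycol fraction = 455.24/806.86 = 0.5642.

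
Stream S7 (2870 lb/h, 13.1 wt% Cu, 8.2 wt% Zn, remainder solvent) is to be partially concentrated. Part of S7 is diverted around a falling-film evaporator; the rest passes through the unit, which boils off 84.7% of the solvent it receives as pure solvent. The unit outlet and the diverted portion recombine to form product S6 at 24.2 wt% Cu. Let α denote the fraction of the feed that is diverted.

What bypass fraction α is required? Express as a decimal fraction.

0.312

All 2870×0.131 = 375.97 lb/h of Cu reaches S6, so S6 = 375.97/0.242 = 1553.6 lb/h and vapour = 1316.4 lb/h.
The evaporator receives (1−α)·2870 of feed at 0.787 solvent and removes 0.847 of that solvent:
0.847×0.787×(1−α)×2870 = 1316.4
(1−α) = 1316.4/1913.1 = 0.6881;  α = 0.3119.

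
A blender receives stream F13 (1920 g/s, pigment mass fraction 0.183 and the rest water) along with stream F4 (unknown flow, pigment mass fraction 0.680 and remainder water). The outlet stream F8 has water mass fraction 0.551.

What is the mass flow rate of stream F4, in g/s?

Let F4 be the unknown flow. Total out = 1920 + F4.
water balance: 1568.6 + 0.320·F4 = 0.551·(1920 + F4)
(0.320 − 0.551)·F4 = 0.551×1920 − 1568.6 = -510.72
F4 = -510.72 / -0.231 = 2210.9 g/s

2211 g/s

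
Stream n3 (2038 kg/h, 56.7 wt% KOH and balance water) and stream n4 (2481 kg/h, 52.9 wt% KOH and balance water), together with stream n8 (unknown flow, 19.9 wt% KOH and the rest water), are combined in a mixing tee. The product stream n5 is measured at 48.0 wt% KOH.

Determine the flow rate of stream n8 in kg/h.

Let n8 be the unknown flow. Total out = 4519 + n8.
KOH balance: 2468 + 0.199·n8 = 0.480·(4519 + n8)
(0.199 − 0.480)·n8 = 0.480×4519 − 2468 = -298.88
n8 = -298.88 / -0.281 = 1063.6 kg/h

1064 kg/h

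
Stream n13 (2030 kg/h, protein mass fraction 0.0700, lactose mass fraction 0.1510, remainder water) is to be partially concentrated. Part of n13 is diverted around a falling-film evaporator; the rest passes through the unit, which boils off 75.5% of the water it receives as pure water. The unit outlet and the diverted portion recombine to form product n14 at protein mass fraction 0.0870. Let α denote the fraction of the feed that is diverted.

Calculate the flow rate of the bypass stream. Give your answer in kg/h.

All 2030×0.070 = 142.1 kg/h of protein reaches n14, so n14 = 142.1/0.087 = 1633.3 kg/h and vapour = 396.67 kg/h.
The evaporator receives (1−α)·2030 of feed at 0.779 water and removes 0.755 of that water:
0.755×0.779×(1−α)×2030 = 396.67
(1−α) = 396.67/1193.9 = 0.3322;  α = 0.6678.
Bypass flow = 0.6678×2030 = 1355.6 kg/h.

1356 kg/h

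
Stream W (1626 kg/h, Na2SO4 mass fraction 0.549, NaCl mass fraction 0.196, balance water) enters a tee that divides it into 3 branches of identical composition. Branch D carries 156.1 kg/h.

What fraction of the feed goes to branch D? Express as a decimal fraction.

Fraction to D = 156.1/1626 = 0.0960.

0.096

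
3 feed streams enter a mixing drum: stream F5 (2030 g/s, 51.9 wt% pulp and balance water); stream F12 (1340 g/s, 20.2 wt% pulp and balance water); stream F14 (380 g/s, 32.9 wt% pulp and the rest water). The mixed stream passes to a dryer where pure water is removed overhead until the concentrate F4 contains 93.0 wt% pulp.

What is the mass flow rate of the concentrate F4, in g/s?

pulp entering = 2030×0.519 + 1340×0.202 + 380×0.329 = 1449.3 g/s.
All pulp reports to F4, so F4 = 1449.3/0.930 = 1558.4 g/s.

1558 g/s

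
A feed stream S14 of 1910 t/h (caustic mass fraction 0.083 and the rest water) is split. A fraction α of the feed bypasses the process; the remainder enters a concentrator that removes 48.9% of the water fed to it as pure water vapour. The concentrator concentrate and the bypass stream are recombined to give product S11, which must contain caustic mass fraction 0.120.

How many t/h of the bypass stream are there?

All 1910×0.083 = 158.53 t/h of caustic reaches S11, so S11 = 158.53/0.120 = 1321.1 t/h and vapour = 588.92 t/h.
The evaporator receives (1−α)·1910 of feed at 0.917 water and removes 0.489 of that water:
0.489×0.917×(1−α)×1910 = 588.92
(1−α) = 588.92/856.47 = 0.6876;  α = 0.3124.
Bypass flow = 0.3124×1910 = 596.66 t/h.

596.7 t/h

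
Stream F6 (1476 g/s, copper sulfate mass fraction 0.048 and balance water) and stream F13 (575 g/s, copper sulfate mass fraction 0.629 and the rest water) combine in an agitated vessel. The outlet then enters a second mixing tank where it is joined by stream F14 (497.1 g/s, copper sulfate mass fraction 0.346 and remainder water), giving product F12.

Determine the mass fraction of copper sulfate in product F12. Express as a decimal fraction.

Overall, product flow = 2548.1 g/s.
copper sulfate in = 1476×0.048 + 575×0.629 + 497.1×0.346 = 604.52 g/s.
copper sulfate fraction in F12 = 0.237.

0.237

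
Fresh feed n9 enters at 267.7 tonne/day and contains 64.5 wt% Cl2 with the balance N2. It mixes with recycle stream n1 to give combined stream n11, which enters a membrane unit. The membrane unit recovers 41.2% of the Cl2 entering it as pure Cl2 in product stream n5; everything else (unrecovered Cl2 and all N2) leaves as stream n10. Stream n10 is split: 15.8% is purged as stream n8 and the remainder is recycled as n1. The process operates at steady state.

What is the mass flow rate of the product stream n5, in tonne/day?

140.9 tonne/day

Cl2 in n11: m_A = 267.7×0.645 + (1−0.158)·(1−0.412)·m_A, so m_A = 172.67/0.5049 = 341.98 tonne/day.
Product n5 = 0.412×341.98 = 140.9 tonne/day.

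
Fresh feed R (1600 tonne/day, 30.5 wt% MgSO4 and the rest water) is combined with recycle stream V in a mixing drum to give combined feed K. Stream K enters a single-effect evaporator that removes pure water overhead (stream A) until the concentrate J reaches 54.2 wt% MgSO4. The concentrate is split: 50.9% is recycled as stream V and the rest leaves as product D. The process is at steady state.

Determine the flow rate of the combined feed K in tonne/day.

2533 tonne/day

Overall MgSO4 balance (none leaves overhead): MgSO4 in fresh feed = MgSO4 in product, i.e. 1600×0.305 = (1−0.509)·J·0.542.
J = 488/(0.542×0.491) = 1833.7 tonne/day.
Recycle V = 0.509×1833.7 = 933.38 tonne/day.
Combined feed K = 1600 + 933.38 = 2533.4 tonne/day.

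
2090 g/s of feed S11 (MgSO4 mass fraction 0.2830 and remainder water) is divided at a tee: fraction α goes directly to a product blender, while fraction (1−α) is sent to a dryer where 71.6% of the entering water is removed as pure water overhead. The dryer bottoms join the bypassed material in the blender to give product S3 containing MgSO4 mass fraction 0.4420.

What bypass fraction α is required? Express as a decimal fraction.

0.299

All 2090×0.283 = 591.47 g/s of MgSO4 reaches S3, so S3 = 591.47/0.442 = 1338.2 g/s and vapour = 751.83 g/s.
The evaporator receives (1−α)·2090 of feed at 0.717 water and removes 0.716 of that water:
0.716×0.717×(1−α)×2090 = 751.83
(1−α) = 751.83/1072.9 = 0.7007;  α = 0.2993.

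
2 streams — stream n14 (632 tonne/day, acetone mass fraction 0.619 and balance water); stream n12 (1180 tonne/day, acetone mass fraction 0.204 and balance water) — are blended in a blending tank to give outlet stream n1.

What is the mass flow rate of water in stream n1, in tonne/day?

water out = water in = 632×0.381 + 1180×0.796 = 1180.1 tonne/day.

1180 tonne/day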